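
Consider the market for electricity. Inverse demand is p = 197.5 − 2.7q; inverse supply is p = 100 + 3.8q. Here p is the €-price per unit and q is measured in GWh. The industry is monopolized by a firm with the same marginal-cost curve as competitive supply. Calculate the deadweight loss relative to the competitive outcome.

€62.98

Competitive equilibrium: 197.5 − 2.7q = 100 + 3.8q → q* = 15, p* = 157.
Marginal revenue: MR = 197.5 − 5.4q. Set MR = MC: 197.5 − 5.4q = 100 + 3.8q → q_m = 10.5978.
Price p_m = 197.5 − 2.7·10.5978 = 168.8859; MC(q_m) = 100 + 3.8·10.5978 = 140.2716.
Competitive q* = 15, so Δq = 4.4022; wedge = 168.8859 − 140.2716 = 28.6143.
Deadweight loss = ½ × 4.4022 × 28.6143 = €62.98.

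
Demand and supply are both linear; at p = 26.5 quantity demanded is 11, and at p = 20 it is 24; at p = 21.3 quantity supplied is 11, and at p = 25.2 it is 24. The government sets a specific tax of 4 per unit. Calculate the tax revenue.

50

Demand slope = (20 − 26.5)/(24 − 11) = −0.5, so p = 32 − 0.5q.
Supply slope = (25.2 − 21.3)/(24 − 11) = 0.3, so p = 18 + 0.3q.
Competitive equilibrium: 32 − 0.5q = 18 + 0.3q → q* = 17.5, p* = 23.25.
With the tax, the buyer price exceeds the seller price by 4: (32 − 0.5q) − (18 + 0.3q) = 4 → q' = 12.5.
Tax revenue = 4 × 12.5 = 50.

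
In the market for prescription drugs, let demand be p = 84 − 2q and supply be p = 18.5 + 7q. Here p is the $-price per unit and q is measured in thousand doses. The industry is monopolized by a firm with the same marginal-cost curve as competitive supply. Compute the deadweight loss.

$7.88 thousand

Competitive equilibrium: 84 − 2q = 18.5 + 7q → q* = 7.2778, p* = 69.4444.
Marginal revenue: MR = 84 − 4q. Set MR = MC: 84 − 4q = 18.5 + 7q → q_m = 5.9545.
Price p_m = 84 − 2·5.9545 = 72.091; MC(q_m) = 18.5 + 7·5.9545 = 60.1815.
Competitive q* = 7.2778, so Δq = 1.3233; wedge = 72.091 − 60.1815 = 11.9095.
Welfare loss = ½ × 1.3233 × 11.9095 = $7.88 thousand.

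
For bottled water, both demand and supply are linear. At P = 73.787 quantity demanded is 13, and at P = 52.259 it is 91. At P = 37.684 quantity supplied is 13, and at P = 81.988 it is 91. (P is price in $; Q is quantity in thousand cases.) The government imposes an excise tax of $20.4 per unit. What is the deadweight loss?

Demand slope = (52.259 − 73.787)/(91 − 13) = −0.276, so P = 77.375 − 0.276Q.
Supply slope = (81.988 − 37.684)/(91 − 13) = 0.568, so P = 30.3 + 0.568Q.
Competitive equilibrium: 77.375 − 0.276Q = 30.3 + 0.568Q → Q* = 55.7761, P* = 61.9808.
With the tax, the buyer price exceeds the seller price by 20.4: (77.375 − 0.276Q) − (30.3 + 0.568Q) = 20.4 → Q' = 31.6055.
ΔQ = 55.7761 − 31.6055 = 24.1706; the wedge equals the tax, 20.4.
DWL = ½ × 24.1706 × 20.4 = $246.54 thousand.

$246.54 thousand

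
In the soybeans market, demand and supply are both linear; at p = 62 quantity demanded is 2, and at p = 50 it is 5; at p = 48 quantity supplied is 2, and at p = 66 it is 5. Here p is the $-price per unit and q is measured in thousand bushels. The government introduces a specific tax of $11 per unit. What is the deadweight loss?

$6.05 thousand

Demand slope = (50 − 62)/(5 − 2) = −4, so p = 70 − 4q.
Supply slope = (66 − 48)/(5 − 2) = 6, so p = 36 + 6q.
Competitive equilibrium: 70 − 4q = 36 + 6q → q* = 3.4, p* = 56.4.
With the tax, the buyer price exceeds the seller price by 11: (70 − 4q) − (36 + 6q) = 11 → q' = 2.3.
Δq = 3.4 − 2.3 = 1.1; the wedge equals the tax, 11.
Welfare loss = ½ × 1.1 × 11 = $6.05 thousand.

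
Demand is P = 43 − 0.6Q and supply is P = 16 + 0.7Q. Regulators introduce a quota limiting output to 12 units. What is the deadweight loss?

Competitive equilibrium: 43 − 0.6Q = 16 + 0.7Q → Q* = 20.7692, P* = 30.5385.
At Q = 12: demand price = 43 − 0.6·12 = 35.8; supply price = 16 + 0.7·12 = 24.4.
ΔQ = 20.7692 − 12 = 8.7692; wedge = 35.8 − 24.4 = 11.4.
DWL = ½ × 8.7692 × 11.4 = 49.98.

49.98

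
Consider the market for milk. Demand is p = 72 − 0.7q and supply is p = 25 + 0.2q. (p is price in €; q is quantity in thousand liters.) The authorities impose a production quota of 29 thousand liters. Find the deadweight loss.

Competitive equilibrium: 72 − 0.7q = 25 + 0.2q → q* = 52.2222, p* = 35.4444.
At q = 29: demand price = 72 − 0.7·29 = 51.7; supply price = 25 + 0.2·29 = 30.8.
Δq = 52.2222 − 29 = 23.2222; wedge = 51.7 − 30.8 = 20.9.
Deadweight loss = ½ × 23.2222 × 20.9 = €242.67 thousand.

€242.67 thousand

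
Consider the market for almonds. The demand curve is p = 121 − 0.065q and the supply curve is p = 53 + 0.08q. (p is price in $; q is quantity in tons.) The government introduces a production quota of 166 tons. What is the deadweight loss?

$6654.64

Competitive equilibrium: 121 − 0.065q = 53 + 0.08q → q* = 468.9655, p* = 90.5172.
At q = 166: demand price = 121 − 0.065·166 = 110.21; supply price = 53 + 0.08·166 = 66.28.
Δq = 468.9655 − 166 = 302.9655; wedge = 110.21 − 66.28 = 43.93.
DWL = ½ × 302.9655 × 43.93 = $6654.64.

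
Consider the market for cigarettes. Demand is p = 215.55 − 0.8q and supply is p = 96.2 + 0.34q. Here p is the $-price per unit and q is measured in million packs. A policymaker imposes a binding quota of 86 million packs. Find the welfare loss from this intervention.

$199.17 million

Competitive equilibrium: 215.55 − 0.8q = 96.2 + 0.34q → q* = 104.693, p* = 131.7956.
At q = 86: demand price = 215.55 − 0.8·86 = 146.75; supply price = 96.2 + 0.34·86 = 125.44.
Δq = 104.693 − 86 = 18.693; wedge = 146.75 − 125.44 = 21.31.
Welfare loss = ½ × 18.693 × 21.31 = $199.17 million.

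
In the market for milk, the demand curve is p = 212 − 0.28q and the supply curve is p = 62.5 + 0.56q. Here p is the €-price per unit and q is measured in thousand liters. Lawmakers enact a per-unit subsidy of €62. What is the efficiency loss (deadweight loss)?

€2288.10 thousand

Competitive equilibrium: 212 − 0.28q = 62.5 + 0.56q → q* = 177.97619, p* = 162.16667.
The subsidy lowers effective supply by 62: p = 0.5 + 0.56q.
New quantity: 212 − 0.28q = 0.5 + 0.56q → q' = 251.78571.
Overproduction Δq = 251.78571 − 177.97619 = 73.80952; wedge = subsidy = 62.
The triangle = ½ × 73.80952 × 62 = €2288.10 thousand.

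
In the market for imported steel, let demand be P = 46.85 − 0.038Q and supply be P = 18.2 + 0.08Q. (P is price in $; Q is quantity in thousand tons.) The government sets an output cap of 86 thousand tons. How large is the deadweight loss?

Competitive equilibrium: 46.85 − 0.038Q = 18.2 + 0.08Q → Q* = 242.7966, P* = 37.6237.
At Q = 86: demand price = 46.85 − 0.038·86 = 43.582; supply price = 18.2 + 0.08·86 = 25.08.
ΔQ = 242.7966 − 86 = 156.7966; wedge = 43.582 − 25.08 = 18.502.
Deadweight loss = ½ × 156.7966 × 18.502 = $1450.53 thousand.

$1450.53 thousand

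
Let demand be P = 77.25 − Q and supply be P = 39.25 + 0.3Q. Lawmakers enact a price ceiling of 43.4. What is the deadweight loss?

Competitive equilibrium: 77.25 − Q = 39.25 + 0.3Q → Q* = 29.2308, P* = 48.0192.
At the ceiling P = 43.4, quantity supplied = (43.4 − 39.25)/0.3 = 13.8333.
Willingness to pay at Q' = 13.8333: 77.25 − 1·13.8333 = 63.4167.
ΔQ = 29.2308 − 13.8333 = 15.3975; wedge = 63.4167 − 43.4 = 20.0167.
DWL = ½ × 15.3975 × 20.0167 = 154.10.

154.10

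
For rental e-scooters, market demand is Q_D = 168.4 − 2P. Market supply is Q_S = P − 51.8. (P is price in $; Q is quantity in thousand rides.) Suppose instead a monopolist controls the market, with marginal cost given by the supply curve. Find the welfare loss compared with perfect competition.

In inverse form: demand P = 84.2 − 0.5Q, supply P = 51.8 + Q.
Competitive equilibrium: 84.2 − 0.5Q = 51.8 + Q → Q* = 21.6, P* = 73.4.
Marginal revenue: MR = 84.2 − Q. Set MR = MC: 84.2 − Q = 51.8 + Q → Q_m = 16.2.
Price P_m = 84.2 − 0.5·16.2 = 76.1; MC(Q_m) = 51.8 + 1·16.2 = 68.
Competitive Q* = 21.6, so ΔQ = 5.4; wedge = 76.1 − 68 = 8.1.
Deadweight loss = ½ × 5.4 × 8.1 = $21.87 thousand.

$21.87 thousand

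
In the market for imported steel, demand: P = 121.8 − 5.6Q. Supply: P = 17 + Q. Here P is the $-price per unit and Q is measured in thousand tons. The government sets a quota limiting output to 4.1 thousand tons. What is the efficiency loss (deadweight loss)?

$457.84 thousand

Competitive equilibrium: 121.8 − 5.6Q = 17 + Q → Q* = 15.8788, P* = 32.8788.
At Q = 4.1: demand price = 121.8 − 5.6·4.1 = 98.84; supply price = 17 + 1·4.1 = 21.1.
ΔQ = 15.8788 − 4.1 = 11.7788; wedge = 98.84 − 21.1 = 77.74.
The triangle = ½ × 11.7788 × 77.74 = $457.84 thousand.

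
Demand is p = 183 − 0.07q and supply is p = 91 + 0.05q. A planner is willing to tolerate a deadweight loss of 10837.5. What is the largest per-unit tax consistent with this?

Competitive equilibrium: 183 − 0.07q = 91 + 0.05q → q* = 766.6667, p* = 129.3333.
A tax t gives Δq = t/0.12 and wedge t, so DWL = t²/0.24.
t²/0.24 = 10837.5 → t² = 2601 → t = 51.

51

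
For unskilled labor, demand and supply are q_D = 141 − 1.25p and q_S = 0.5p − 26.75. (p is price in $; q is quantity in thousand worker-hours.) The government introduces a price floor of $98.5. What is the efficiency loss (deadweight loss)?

$15.28 thousand

In inverse form: demand p = 112.8 − 0.8q, supply p = 53.5 + 2q.
Competitive equilibrium: 112.8 − 0.8q = 53.5 + 2q → q* = 21.1786, p* = 95.8571.
At the floor p = 98.5, quantity demanded = (112.8 − 98.5)/0.8 = 17.875.
Sellers' marginal cost at q' = 17.875: 53.5 + 2·17.875 = 89.25.
Δq = 21.1786 − 17.875 = 3.3036; wedge = 98.5 − 89.25 = 9.25.
DWL = ½ × 3.3036 × 9.25 = $15.28 thousand.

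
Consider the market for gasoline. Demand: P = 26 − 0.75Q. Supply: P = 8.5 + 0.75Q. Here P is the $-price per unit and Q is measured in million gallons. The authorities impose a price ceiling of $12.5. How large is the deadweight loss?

$30.08 million

Competitive equilibrium: 26 − 0.75Q = 8.5 + 0.75Q → Q* = 11.6667, P* = 17.25.
At the ceiling P = 12.5, quantity supplied = (12.5 − 8.5)/0.75 = 5.3333.
Willingness to pay at Q' = 5.3333: 26 − 0.75·5.3333 = 22.
ΔQ = 11.6667 − 5.3333 = 6.3334; wedge = 22 − 12.5 = 9.5.
DWL = ½ × 6.3334 × 9.5 = $30.08 million.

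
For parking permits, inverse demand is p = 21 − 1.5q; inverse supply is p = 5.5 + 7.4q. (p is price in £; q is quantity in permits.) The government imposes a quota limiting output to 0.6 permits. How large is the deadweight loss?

£5.80

Competitive equilibrium: 21 − 1.5q = 5.5 + 7.4q → q* = 1.7416, p* = 18.3876.
At q = 0.6: demand price = 21 − 1.5·0.6 = 20.1; supply price = 5.5 + 7.4·0.6 = 9.94.
Δq = 1.7416 − 0.6 = 1.1416; wedge = 20.1 − 9.94 = 10.16.
DWL = ½ × 1.1416 × 10.16 = £5.80.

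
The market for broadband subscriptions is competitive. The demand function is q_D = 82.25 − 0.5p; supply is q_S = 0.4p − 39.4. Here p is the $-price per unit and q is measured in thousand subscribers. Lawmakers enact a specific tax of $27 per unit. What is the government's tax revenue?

$234 thousand

In inverse form: demand p = 164.5 − 2q, supply p = 98.5 + 2.5q.
Competitive equilibrium: 164.5 − 2q = 98.5 + 2.5q → q* = 14.6667, p* = 135.1667.
With the tax, the buyer price exceeds the seller price by 27: (164.5 − 2q) − (98.5 + 2.5q) = 27 → q' = 8.6667.
Tax revenue = 27 × 8.6667 = $234 thousand.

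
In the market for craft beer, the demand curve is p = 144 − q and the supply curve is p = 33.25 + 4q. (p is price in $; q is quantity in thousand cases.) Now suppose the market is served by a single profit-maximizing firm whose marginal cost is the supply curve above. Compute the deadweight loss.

Competitive equilibrium: 144 − q = 33.25 + 4q → q* = 22.15, p* = 121.85.
Marginal revenue: MR = 144 − 2q. Set MR = MC: 144 − 2q = 33.25 + 4q → q_m = 18.4583.
Price p_m = 144 − 1·18.4583 = 125.5417; MC(q_m) = 33.25 + 4·18.4583 = 107.0832.
Competitive q* = 22.15, so Δq = 3.6917; wedge = 125.5417 − 107.0832 = 18.4585.
Deadweight loss = ½ × 3.6917 × 18.4585 = $34.07 thousand.

$34.07 thousand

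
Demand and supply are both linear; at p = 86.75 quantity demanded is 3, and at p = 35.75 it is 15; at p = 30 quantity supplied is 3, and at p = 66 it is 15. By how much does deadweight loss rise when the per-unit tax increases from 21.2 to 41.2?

86.07

Demand slope = (35.75 − 86.75)/(15 − 3) = −4.25, so p = 99.5 − 4.25q.
Supply slope = (66 − 30)/(15 − 3) = 3, so p = 21 + 3q.
Competitive equilibrium: 99.5 − 4.25q = 21 + 3q → q* = 10.8276, p* = 53.4828.
For a per-unit tax t: Δq = t/7.25, so DWL = ½·t·(t/7.25) = t²/14.5.
At t = 21.2: DWL = 30.996. At t = 41.2: DWL = 117.065.
Increase = 117.065 − 30.996 = 86.07.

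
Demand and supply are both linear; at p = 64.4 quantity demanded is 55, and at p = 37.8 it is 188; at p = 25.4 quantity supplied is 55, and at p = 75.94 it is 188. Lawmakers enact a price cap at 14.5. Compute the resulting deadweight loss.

2668.50

Demand slope = (37.8 − 64.4)/(188 − 55) = −0.2, so p = 75.4 − 0.2q.
Supply slope = (75.94 − 25.4)/(188 − 55) = 0.38, so p = 4.5 + 0.38q.
Competitive equilibrium: 75.4 − 0.2q = 4.5 + 0.38q → q* = 122.2414, p* = 50.9517.
At the ceiling p = 14.5, quantity supplied = (14.5 − 4.5)/0.38 = 26.3158.
Willingness to pay at q' = 26.3158: 75.4 − 0.2·26.3158 = 70.1368.
Δq = 122.2414 − 26.3158 = 95.9256; wedge = 70.1368 − 14.5 = 55.6368.
DWL = ½ × 95.9256 × 55.6368 = 2668.50.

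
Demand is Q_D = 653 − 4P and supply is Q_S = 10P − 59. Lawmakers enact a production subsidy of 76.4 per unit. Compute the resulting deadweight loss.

8338.51

In inverse form: demand P = 163.25 − 0.25Q, supply P = 5.9 + 0.1Q.
Competitive equilibrium: 163.25 − 0.25Q = 5.9 + 0.1Q → Q* = 449.5714, P* = 50.8571.
The subsidy lowers effective supply by 76.4: P = 0.1Q − 70.5.
New quantity: 163.25 − 0.25Q = 0.1Q − 70.5 → Q' = 667.8571.
Overproduction ΔQ = 667.8571 − 449.5714 = 218.2857; wedge = subsidy = 76.4.
DWL = ½ × 218.2857 × 76.4 = 8338.51.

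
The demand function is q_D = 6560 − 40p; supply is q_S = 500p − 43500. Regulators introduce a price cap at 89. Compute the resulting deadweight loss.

In inverse form: demand p = 164 − 0.025q, supply p = 87 + 0.002q.
Competitive equilibrium: 164 − 0.025q = 87 + 0.002q → q* = 2851.8519, p* = 92.7037.
At the ceiling p = 89, quantity supplied = (89 − 87)/0.002 = 1000.
Willingness to pay at q' = 1000: 164 − 0.025·1000 = 139.
Δq = 2851.8519 − 1000 = 1851.8519; wedge = 139 − 89 = 50.
Deadweight loss = ½ × 1851.8519 × 50 = 46296.30.

46296.30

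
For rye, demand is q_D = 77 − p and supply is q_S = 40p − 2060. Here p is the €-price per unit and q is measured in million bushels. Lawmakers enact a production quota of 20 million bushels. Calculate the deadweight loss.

€12.20 million

In inverse form: demand p = 77 − q, supply p = 51.5 + 0.025q.
Competitive equilibrium: 77 − q = 51.5 + 0.025q → q* = 24.878, p* = 52.122.
At q = 20: demand price = 77 − 1·20 = 57; supply price = 51.5 + 0.025·20 = 52.
Δq = 24.878 − 20 = 4.878; wedge = 57 − 52 = 5.
Deadweight loss = ½ × 4.878 × 5 = €12.20 million.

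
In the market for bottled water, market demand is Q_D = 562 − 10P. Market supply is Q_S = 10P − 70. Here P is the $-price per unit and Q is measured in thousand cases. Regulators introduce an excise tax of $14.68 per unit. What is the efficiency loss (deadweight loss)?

In inverse form: demand P = 56.2 − 0.1Q, supply P = 7 + 0.1Q.
Competitive equilibrium: 56.2 − 0.1Q = 7 + 0.1Q → Q* = 246, P* = 31.6.
With the tax, the buyer price exceeds the seller price by 14.68: (56.2 − 0.1Q) − (7 + 0.1Q) = 14.68 → Q' = 172.6.
ΔQ = 246 − 172.6 = 73.4; the wedge equals the tax, 14.68.
DWL = ½ × 73.4 × 14.68 = $538.756 thousand.

$538.756 thousand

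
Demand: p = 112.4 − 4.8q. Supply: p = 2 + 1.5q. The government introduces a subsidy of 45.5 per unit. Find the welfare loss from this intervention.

Competitive equilibrium: 112.4 − 4.8q = 2 + 1.5q → q* = 17.5238, p* = 28.2857.
The subsidy lowers effective supply by 45.5: p = 1.5q − 43.5.
New quantity: 112.4 − 4.8q = 1.5q − 43.5 → q' = 24.746.
Overproduction Δq = 24.746 − 17.5238 = 7.2222; wedge = subsidy = 45.5.
Welfare loss = ½ × 7.2222 × 45.5 = 164.31.

164.31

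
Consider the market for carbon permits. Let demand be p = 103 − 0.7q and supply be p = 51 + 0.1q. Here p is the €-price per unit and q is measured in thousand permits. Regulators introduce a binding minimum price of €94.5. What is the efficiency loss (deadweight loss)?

Competitive equilibrium: 103 − 0.7q = 51 + 0.1q → q* = 65, p* = 57.5.
At the floor p = 94.5, quantity demanded = (103 − 94.5)/0.7 = 12.1429.
Sellers' marginal cost at q' = 12.1429: 51 + 0.1·12.1429 = 52.2143.
Δq = 65 − 12.1429 = 52.8571; wedge = 94.5 − 52.2143 = 42.2857.
DWL = ½ × 52.8571 × 42.2857 = €1117.55 thousand.

€1117.55 thousand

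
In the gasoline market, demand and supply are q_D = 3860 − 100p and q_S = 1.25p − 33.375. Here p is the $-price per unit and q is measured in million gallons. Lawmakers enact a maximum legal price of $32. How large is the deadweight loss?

In inverse form: demand p = 38.6 − 0.01q, supply p = 26.7 + 0.8q.
Competitive equilibrium: 38.6 − 0.01q = 26.7 + 0.8q → q* = 14.6914, p* = 38.4531.
At the ceiling p = 32, quantity supplied = (32 − 26.7)/0.8 = 6.625.
Willingness to pay at q' = 6.625: 38.6 − 0.01·6.625 = 38.5338.
Δq = 14.6914 − 6.625 = 8.0664; wedge = 38.5338 − 32 = 6.5338.
The triangle = ½ × 8.0664 × 6.5338 = $26.35 million.

$26.35 million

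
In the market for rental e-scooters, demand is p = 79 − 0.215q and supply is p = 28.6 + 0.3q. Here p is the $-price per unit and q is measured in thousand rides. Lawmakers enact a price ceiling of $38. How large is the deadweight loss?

$1139.78 thousand

Competitive equilibrium: 79 − 0.215q = 28.6 + 0.3q → q* = 97.8641, p* = 57.9592.
At the ceiling p = 38, quantity supplied = (38 − 28.6)/0.3 = 31.3333.
Willingness to pay at q' = 31.3333: 79 − 0.215·31.3333 = 72.2633.
Δq = 97.8641 − 31.3333 = 66.5308; wedge = 72.2633 − 38 = 34.2633.
DWL = ½ × 66.5308 × 34.2633 = $1139.78 thousand.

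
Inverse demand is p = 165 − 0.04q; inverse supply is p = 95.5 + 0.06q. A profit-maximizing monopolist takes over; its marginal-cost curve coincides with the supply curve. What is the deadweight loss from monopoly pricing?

1971.53

Competitive equilibrium: 165 − 0.04q = 95.5 + 0.06q → q* = 695, p* = 137.2.
Marginal revenue: MR = 165 − 0.08q. Set MR = MC: 165 − 0.08q = 95.5 + 0.06q → q_m = 496.42857.
Price p_m = 165 − 0.04·496.42857 = 145.14286; MC(q_m) = 95.5 + 0.06·496.42857 = 125.28571.
Competitive q* = 695, so Δq = 198.57143; wedge = 145.14286 − 125.28571 = 19.85715.
Welfare loss = ½ × 198.57143 × 19.85715 = 1971.53.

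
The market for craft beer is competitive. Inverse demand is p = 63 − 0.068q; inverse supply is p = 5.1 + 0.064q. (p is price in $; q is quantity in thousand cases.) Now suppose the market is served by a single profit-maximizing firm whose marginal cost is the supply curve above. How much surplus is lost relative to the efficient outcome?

$1467.95 thousand

Competitive equilibrium: 63 − 0.068q = 5.1 + 0.064q → q* = 438.6364, p* = 33.1727.
Marginal revenue: MR = 63 − 0.136q. Set MR = MC: 63 − 0.136q = 5.1 + 0.064q → q_m = 289.5.
Price p_m = 63 − 0.068·289.5 = 43.314; MC(q_m) = 5.1 + 0.064·289.5 = 23.628.
Competitive q* = 438.6364, so Δq = 149.1364; wedge = 43.314 − 23.628 = 19.686.
The triangle = ½ × 149.1364 × 19.686 = $1467.95 thousand.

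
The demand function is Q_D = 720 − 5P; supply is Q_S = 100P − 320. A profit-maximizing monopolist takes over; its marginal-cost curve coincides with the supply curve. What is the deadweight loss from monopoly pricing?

11231.77

In inverse form: demand P = 144 − 0.2Q, supply P = 3.2 + 0.01Q.
Competitive equilibrium: 144 − 0.2Q = 3.2 + 0.01Q → Q* = 670.47619, P* = 9.90476.
Marginal revenue: MR = 144 − 0.4Q. Set MR = MC: 144 − 0.4Q = 3.2 + 0.01Q → Q_m = 343.41463.
Price P_m = 144 − 0.2·343.41463 = 75.31707; MC(Q_m) = 3.2 + 0.01·343.41463 = 6.63415.
Competitive Q* = 670.47619, so ΔQ = 327.06156; wedge = 75.31707 − 6.63415 = 68.68292.
The triangle = ½ × 327.06156 × 68.68292 = 11231.77.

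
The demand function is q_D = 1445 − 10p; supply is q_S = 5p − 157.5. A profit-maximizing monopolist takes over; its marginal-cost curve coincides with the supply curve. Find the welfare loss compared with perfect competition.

1330.10

In inverse form: demand p = 144.5 − 0.1q, supply p = 31.5 + 0.2q.
Competitive equilibrium: 144.5 − 0.1q = 31.5 + 0.2q → q* = 376.6667, p* = 106.8333.
Marginal revenue: MR = 144.5 − 0.2q. Set MR = MC: 144.5 − 0.2q = 31.5 + 0.2q → q_m = 282.5.
Price p_m = 144.5 − 0.1·282.5 = 116.25; MC(q_m) = 31.5 + 0.2·282.5 = 88.
Competitive q* = 376.6667, so Δq = 94.1667; wedge = 116.25 − 88 = 28.25.
Welfare loss = ½ × 94.1667 × 28.25 = 1330.10.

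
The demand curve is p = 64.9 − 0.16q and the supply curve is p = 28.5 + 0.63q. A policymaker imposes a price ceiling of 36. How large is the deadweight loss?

461.23

Competitive equilibrium: 64.9 − 0.16q = 28.5 + 0.63q → q* = 46.0759, p* = 57.5278.
At the ceiling p = 36, quantity supplied = (36 − 28.5)/0.63 = 11.9048.
Willingness to pay at q' = 11.9048: 64.9 − 0.16·11.9048 = 62.9952.
Δq = 46.0759 − 11.9048 = 34.1711; wedge = 62.9952 − 36 = 26.9952.
Welfare loss = ½ × 34.1711 × 26.9952 = 461.23.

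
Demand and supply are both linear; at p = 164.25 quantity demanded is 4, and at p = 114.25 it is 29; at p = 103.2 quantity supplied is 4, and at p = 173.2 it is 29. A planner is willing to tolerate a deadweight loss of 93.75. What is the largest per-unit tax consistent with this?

Demand slope = (114.25 − 164.25)/(29 − 4) = −2, so p = 172.25 − 2q.
Supply slope = (173.2 − 103.2)/(29 − 4) = 2.8, so p = 92 + 2.8q.
Competitive equilibrium: 172.25 − 2q = 92 + 2.8q → q* = 16.7188, p* = 138.8125.
A tax t gives Δq = t/4.8 and wedge t, so DWL = t²/9.6.
t²/9.6 = 93.75 → t² = 900 → t = 30.

30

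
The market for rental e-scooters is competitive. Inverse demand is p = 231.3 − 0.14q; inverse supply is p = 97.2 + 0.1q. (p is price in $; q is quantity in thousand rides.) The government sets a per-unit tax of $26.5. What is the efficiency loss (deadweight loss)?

$1463.02 thousand

Competitive equilibrium: 231.3 − 0.14q = 97.2 + 0.1q → q* = 558.75, p* = 153.075.
With the tax, the buyer price exceeds the seller price by 26.5: (231.3 − 0.14q) − (97.2 + 0.1q) = 26.5 → q' = 448.3333.
Δq = 558.75 − 448.3333 = 110.4167; the wedge equals the tax, 26.5.
DWL = ½ × 110.4167 × 26.5 = $1463.02 thousand.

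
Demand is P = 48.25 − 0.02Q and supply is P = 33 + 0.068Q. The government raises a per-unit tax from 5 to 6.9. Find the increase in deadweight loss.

Competitive equilibrium: 48.25 − 0.02Q = 33 + 0.068Q → Q* = 173.2955, P* = 44.7841.
For a per-unit tax t: ΔQ = t/0.088, so DWL = ½·t·(t/0.088) = t²/0.176.
At t = 5: DWL = 142.045. At t = 6.9: DWL = 270.511.
Increase = 270.511 − 142.045 = 128.47.

128.47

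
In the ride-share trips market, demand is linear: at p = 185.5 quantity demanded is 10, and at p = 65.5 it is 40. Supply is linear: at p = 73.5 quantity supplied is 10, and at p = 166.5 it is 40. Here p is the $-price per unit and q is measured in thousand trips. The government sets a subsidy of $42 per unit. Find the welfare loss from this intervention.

Demand slope = (65.5 − 185.5)/(40 − 10) = −4, so p = 225.5 − 4q.
Supply slope = (166.5 − 73.5)/(40 − 10) = 3.1, so p = 42.5 + 3.1q.
Competitive equilibrium: 225.5 − 4q = 42.5 + 3.1q → q* = 25.7746, p* = 122.4014.
The subsidy lowers effective supply by 42: p = 0.5 + 3.1q.
New quantity: 225.5 − 4q = 0.5 + 3.1q → q' = 31.6901.
Overproduction Δq = 31.6901 − 25.7746 = 5.9155; wedge = subsidy = 42.
The triangle = ½ × 5.9155 × 42 = $124.23 thousand.

$124.23 thousand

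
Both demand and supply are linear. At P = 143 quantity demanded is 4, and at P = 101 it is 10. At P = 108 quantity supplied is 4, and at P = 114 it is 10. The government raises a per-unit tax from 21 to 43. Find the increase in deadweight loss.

88

Demand slope = (101 − 143)/(10 − 4) = −7, so P = 171 − 7Q.
Supply slope = (114 − 108)/(10 − 4) = 1, so P = 104 + Q.
Competitive equilibrium: 171 − 7Q = 104 + Q → Q* = 8.375, P* = 112.375.
For a per-unit tax t: ΔQ = t/8, so DWL = ½·t·(t/8) = t²/16.
At t = 21: DWL = 27.563. At t = 43: DWL = 115.563.
Increase = 115.563 − 27.563 = 88.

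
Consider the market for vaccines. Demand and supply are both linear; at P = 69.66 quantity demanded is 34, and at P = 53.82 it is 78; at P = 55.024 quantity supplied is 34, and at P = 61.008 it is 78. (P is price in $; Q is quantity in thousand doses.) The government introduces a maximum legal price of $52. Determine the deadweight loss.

Demand slope = (53.82 − 69.66)/(78 − 34) = −0.36, so P = 81.9 − 0.36Q.
Supply slope = (61.008 − 55.024)/(78 − 34) = 0.136, so P = 50.4 + 0.136Q.
Competitive equilibrium: 81.9 − 0.36Q = 50.4 + 0.136Q → Q* = 63.5081, P* = 59.0371.
At the ceiling P = 52, quantity supplied = (52 − 50.4)/0.136 = 11.7647.
Willingness to pay at Q' = 11.7647: 81.9 − 0.36·11.7647 = 77.6647.
ΔQ = 63.5081 − 11.7647 = 51.7434; wedge = 77.6647 − 52 = 25.6647.
The triangle = ½ × 51.7434 × 25.6647 = $663.99 thousand.

$663.99 thousand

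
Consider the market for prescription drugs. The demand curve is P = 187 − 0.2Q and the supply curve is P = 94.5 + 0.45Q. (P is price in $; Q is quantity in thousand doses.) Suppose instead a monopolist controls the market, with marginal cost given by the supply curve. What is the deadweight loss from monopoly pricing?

Competitive equilibrium: 187 − 0.2Q = 94.5 + 0.45Q → Q* = 142.3077, P* = 158.5385.
Marginal revenue: MR = 187 − 0.4Q. Set MR = MC: 187 − 0.4Q = 94.5 + 0.45Q → Q_m = 108.8235.
Price P_m = 187 − 0.2·108.8235 = 165.2353; MC(Q_m) = 94.5 + 0.45·108.8235 = 143.4706.
Competitive Q* = 142.3077, so ΔQ = 33.4842; wedge = 165.2353 − 143.4706 = 21.7647.
DWL = ½ × 33.4842 × 21.7647 = $364.39 thousand.

$364.39 thousand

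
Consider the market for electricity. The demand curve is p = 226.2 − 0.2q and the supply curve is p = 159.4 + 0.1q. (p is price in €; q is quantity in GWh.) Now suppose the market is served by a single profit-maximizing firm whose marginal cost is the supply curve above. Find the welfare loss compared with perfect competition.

€1189.93

Competitive equilibrium: 226.2 − 0.2q = 159.4 + 0.1q → q* = 222.6667, p* = 181.6667.
Marginal revenue: MR = 226.2 − 0.4q. Set MR = MC: 226.2 − 0.4q = 159.4 + 0.1q → q_m = 133.6.
Price p_m = 226.2 − 0.2·133.6 = 199.48; MC(q_m) = 159.4 + 0.1·133.6 = 172.76.
Competitive q* = 222.6667, so Δq = 89.0667; wedge = 199.48 − 172.76 = 26.72.
DWL = ½ × 89.0667 × 26.72 = €1189.93.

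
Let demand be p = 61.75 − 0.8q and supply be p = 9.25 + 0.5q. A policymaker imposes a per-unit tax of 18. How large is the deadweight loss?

124.62

Competitive equilibrium: 61.75 − 0.8q = 9.25 + 0.5q → q* = 40.38462, p* = 29.44231.
With the tax, the buyer price exceeds the seller price by 18: (61.75 − 0.8q) − (9.25 + 0.5q) = 18 → q' = 26.53846.
Δq = 40.38462 − 26.53846 = 13.84616; the wedge equals the tax, 18.
Deadweight loss = ½ × 13.84616 × 18 = 124.62.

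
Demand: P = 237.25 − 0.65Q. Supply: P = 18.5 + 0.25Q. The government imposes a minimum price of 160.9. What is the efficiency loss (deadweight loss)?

Competitive equilibrium: 237.25 − 0.65Q = 18.5 + 0.25Q → Q* = 243.0556, P* = 79.2639.
At the floor P = 160.9, quantity demanded = (237.25 − 160.9)/0.65 = 117.4615.
Sellers' marginal cost at Q' = 117.4615: 18.5 + 0.25·117.4615 = 47.8654.
ΔQ = 243.0556 − 117.4615 = 125.5941; wedge = 160.9 − 47.8654 = 113.0346.
DWL = ½ × 125.5941 × 113.0346 = 7098.24.

7098.24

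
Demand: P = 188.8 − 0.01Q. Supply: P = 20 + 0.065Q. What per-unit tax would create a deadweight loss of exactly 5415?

28.5

Competitive equilibrium: 188.8 − 0.01Q = 20 + 0.065Q → Q* = 2250.6667, P* = 166.2933.
A tax t gives ΔQ = t/0.075 and wedge t, so DWL = t²/0.15.
t²/0.15 = 5415 → t² = 812.25 → t = 28.5.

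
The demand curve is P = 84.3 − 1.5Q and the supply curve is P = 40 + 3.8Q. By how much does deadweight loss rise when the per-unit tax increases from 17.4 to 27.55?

Competitive equilibrium: 84.3 − 1.5Q = 40 + 3.8Q → Q* = 8.3585, P* = 71.7623.
For a per-unit tax t: ΔQ = t/5.3, so DWL = ½·t·(t/5.3) = t²/10.6.
At t = 17.4: DWL = 28.562. At t = 27.55: DWL = 71.604.
Increase = 71.604 − 28.562 = 43.04.

43.04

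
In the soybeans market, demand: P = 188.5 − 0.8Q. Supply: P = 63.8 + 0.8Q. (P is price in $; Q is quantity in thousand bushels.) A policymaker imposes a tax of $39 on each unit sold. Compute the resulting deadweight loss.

Competitive equilibrium: 188.5 − 0.8Q = 63.8 + 0.8Q → Q* = 77.9375, P* = 126.15.
With the tax, the buyer price exceeds the seller price by 39: (188.5 − 0.8Q) − (63.8 + 0.8Q) = 39 → Q' = 53.5625.
ΔQ = 77.9375 − 53.5625 = 24.375; the wedge equals the tax, 39.
The triangle = ½ × 24.375 × 39 = $475.31 thousand.

$475.31 thousand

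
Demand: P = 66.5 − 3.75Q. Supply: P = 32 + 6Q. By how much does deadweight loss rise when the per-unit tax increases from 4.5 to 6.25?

0.96

Competitive equilibrium: 66.5 − 3.75Q = 32 + 6Q → Q* = 3.5385, P* = 53.2308.
For a per-unit tax t: ΔQ = t/9.75, so DWL = ½·t·(t/9.75) = t²/19.5.
At t = 4.5: DWL = 1.0385. At t = 6.25: DWL = 2.0032.
Increase = 2.0032 − 1.0385 = 0.96.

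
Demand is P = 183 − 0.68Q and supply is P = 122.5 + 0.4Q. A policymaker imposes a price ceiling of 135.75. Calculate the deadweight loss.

Competitive equilibrium: 183 − 0.68Q = 122.5 + 0.4Q → Q* = 56.0185, P* = 144.9074.
At the ceiling P = 135.75, quantity supplied = (135.75 − 122.5)/0.4 = 33.125.
Willingness to pay at Q' = 33.125: 183 − 0.68·33.125 = 160.475.
ΔQ = 56.0185 − 33.125 = 22.8935; wedge = 160.475 − 135.75 = 24.725.
Welfare loss = ½ × 22.8935 × 24.725 = 283.02.

283.02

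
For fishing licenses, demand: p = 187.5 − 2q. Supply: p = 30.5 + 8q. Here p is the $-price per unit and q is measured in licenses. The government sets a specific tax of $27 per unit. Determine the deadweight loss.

Competitive equilibrium: 187.5 − 2q = 30.5 + 8q → q* = 15.7, p* = 156.1.
With the tax, the buyer price exceeds the seller price by 27: (187.5 − 2q) − (30.5 + 8q) = 27 → q' = 13.
Δq = 15.7 − 13 = 2.7; the wedge equals the tax, 27.
The triangle = ½ × 2.7 × 27 = $36.45.

$36.45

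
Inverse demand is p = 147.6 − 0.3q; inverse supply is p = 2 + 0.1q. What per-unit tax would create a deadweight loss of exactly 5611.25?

67

Competitive equilibrium: 147.6 − 0.3q = 2 + 0.1q → q* = 364, p* = 38.4.
A tax t gives Δq = t/0.4 and wedge t, so DWL = t²/0.8.
t²/0.8 = 5611.25 → t² = 4489 → t = 67.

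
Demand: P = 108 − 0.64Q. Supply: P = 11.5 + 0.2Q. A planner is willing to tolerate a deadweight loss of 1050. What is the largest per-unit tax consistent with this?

Competitive equilibrium: 108 − 0.64Q = 11.5 + 0.2Q → Q* = 114.881, P* = 34.4762.
A tax t gives ΔQ = t/0.84 and wedge t, so DWL = t²/1.68.
t²/1.68 = 1050 → t² = 1764 → t = 42.

42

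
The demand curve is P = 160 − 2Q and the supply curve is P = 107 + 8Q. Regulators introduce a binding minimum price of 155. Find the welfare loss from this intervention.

Competitive equilibrium: 160 − 2Q = 107 + 8Q → Q* = 5.3, P* = 149.4.
At the floor P = 155, quantity demanded = (160 − 155)/2 = 2.5.
Sellers' marginal cost at Q' = 2.5: 107 + 8·2.5 = 127.
ΔQ = 5.3 − 2.5 = 2.8; wedge = 155 − 127 = 28.
Welfare loss = ½ × 2.8 × 28 = 39.20.

39.20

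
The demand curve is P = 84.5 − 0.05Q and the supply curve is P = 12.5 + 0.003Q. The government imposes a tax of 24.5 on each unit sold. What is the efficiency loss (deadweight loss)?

5662.74

Competitive equilibrium: 84.5 − 0.05Q = 12.5 + 0.003Q → Q* = 1358.4906, P* = 16.5755.
With the tax, the buyer price exceeds the seller price by 24.5: (84.5 − 0.05Q) − (12.5 + 0.003Q) = 24.5 → Q' = 896.2264.
ΔQ = 1358.4906 − 896.2264 = 462.2642; the wedge equals the tax, 24.5.
DWL = ½ × 462.2642 × 24.5 = 5662.74.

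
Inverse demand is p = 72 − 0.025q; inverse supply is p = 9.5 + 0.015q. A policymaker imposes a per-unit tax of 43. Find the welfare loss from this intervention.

23112.50

Competitive equilibrium: 72 − 0.025q = 9.5 + 0.015q → q* = 1562.5, p* = 32.9375.
With the tax, the buyer price exceeds the seller price by 43: (72 − 0.025q) − (9.5 + 0.015q) = 43 → q' = 487.5.
Δq = 1562.5 − 487.5 = 1075; the wedge equals the tax, 43.
The triangle = ½ × 1075 × 43 = 23112.50.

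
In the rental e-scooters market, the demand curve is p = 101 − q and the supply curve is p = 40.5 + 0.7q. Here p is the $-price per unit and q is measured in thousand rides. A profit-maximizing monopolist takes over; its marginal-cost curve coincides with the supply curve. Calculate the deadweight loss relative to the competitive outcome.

$147.67 thousand

Competitive equilibrium: 101 − q = 40.5 + 0.7q → q* = 35.5882, p* = 65.4118.
Marginal revenue: MR = 101 − 2q. Set MR = MC: 101 − 2q = 40.5 + 0.7q → q_m = 22.4074.
Price p_m = 101 − 1·22.4074 = 78.5926; MC(q_m) = 40.5 + 0.7·22.4074 = 56.1852.
Competitive q* = 35.5882, so Δq = 13.1808; wedge = 78.5926 − 56.1852 = 22.4074.
Deadweight loss = ½ × 13.1808 × 22.4074 = $147.67 thousand.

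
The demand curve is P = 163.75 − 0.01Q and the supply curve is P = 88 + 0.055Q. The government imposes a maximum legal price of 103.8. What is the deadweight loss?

25060.12

Competitive equilibrium: 163.75 − 0.01Q = 88 + 0.055Q → Q* = 1165.384615, P* = 152.096154.
At the ceiling P = 103.8, quantity supplied = (103.8 − 88)/0.055 = 287.272727.
Willingness to pay at Q' = 287.272727: 163.75 − 0.01·287.272727 = 160.877273.
ΔQ = 1165.384615 − 287.272727 = 878.111888; wedge = 160.877273 − 103.8 = 57.077273.
The triangle = ½ × 878.111888 × 57.077273 = 25060.12.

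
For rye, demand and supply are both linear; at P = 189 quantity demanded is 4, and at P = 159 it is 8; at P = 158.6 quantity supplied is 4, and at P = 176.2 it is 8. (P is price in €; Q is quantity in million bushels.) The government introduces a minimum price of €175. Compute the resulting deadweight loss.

Demand slope = (159 − 189)/(8 − 4) = −7.5, so P = 219 − 7.5Q.
Supply slope = (176.2 − 158.6)/(8 − 4) = 4.4, so P = 141 + 4.4Q.
Competitive equilibrium: 219 − 7.5Q = 141 + 4.4Q → Q* = 6.5546, P* = 169.8403.
At the floor P = 175, quantity demanded = (219 − 175)/7.5 = 5.8667.
Sellers' marginal cost at Q' = 5.8667: 141 + 4.4·5.8667 = 166.8135.
ΔQ = 6.5546 − 5.8667 = 0.6879; wedge = 175 − 166.8135 = 8.1865.
DWL = ½ × 0.6879 × 8.1865 = €2.82 million.

€2.82 million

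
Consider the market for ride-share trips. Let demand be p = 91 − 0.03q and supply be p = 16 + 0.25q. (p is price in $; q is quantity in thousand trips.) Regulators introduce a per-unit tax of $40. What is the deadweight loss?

Competitive equilibrium: 91 − 0.03q = 16 + 0.25q → q* = 267.8571, p* = 82.9643.
With the tax, the buyer price exceeds the seller price by 40: (91 − 0.03q) − (16 + 0.25q) = 40 → q' = 125.
Δq = 267.8571 − 125 = 142.8571; the wedge equals the tax, 40.
DWL = ½ × 142.8571 × 40 = $2857.14 thousand.

$2857.14 thousand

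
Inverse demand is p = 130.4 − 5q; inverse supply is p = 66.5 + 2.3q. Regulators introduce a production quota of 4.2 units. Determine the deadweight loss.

75.68

Competitive equilibrium: 130.4 − 5q = 66.5 + 2.3q → q* = 8.7534, p* = 86.6329.
At q = 4.2: demand price = 130.4 − 5·4.2 = 109.4; supply price = 66.5 + 2.3·4.2 = 76.16.
Δq = 8.7534 − 4.2 = 4.5534; wedge = 109.4 − 76.16 = 33.24.
The triangle = ½ × 4.5534 × 33.24 = 75.68.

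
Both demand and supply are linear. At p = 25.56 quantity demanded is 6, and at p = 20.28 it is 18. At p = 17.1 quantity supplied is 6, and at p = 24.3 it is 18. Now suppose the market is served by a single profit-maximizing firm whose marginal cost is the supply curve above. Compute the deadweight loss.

9.18

Demand slope = (20.28 − 25.56)/(18 − 6) = −0.44, so p = 28.2 − 0.44q.
Supply slope = (24.3 − 17.1)/(18 − 6) = 0.6, so p = 13.5 + 0.6q.
Competitive equilibrium: 28.2 − 0.44q = 13.5 + 0.6q → q* = 14.1346, p* = 21.9808.
Marginal revenue: MR = 28.2 − 0.88q. Set MR = MC: 28.2 − 0.88q = 13.5 + 0.6q → q_m = 9.9324.
Price p_m = 28.2 − 0.44·9.9324 = 23.8297; MC(q_m) = 13.5 + 0.6·9.9324 = 19.4594.
Competitive q* = 14.1346, so Δq = 4.2022; wedge = 23.8297 − 19.4594 = 4.3703.
DWL = ½ × 4.2022 × 4.3703 = 9.18.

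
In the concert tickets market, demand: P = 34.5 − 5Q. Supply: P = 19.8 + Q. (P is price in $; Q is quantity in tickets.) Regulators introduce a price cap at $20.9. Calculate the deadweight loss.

Competitive equilibrium: 34.5 − 5Q = 19.8 + Q → Q* = 2.45, P* = 22.25.
At the ceiling P = 20.9, quantity supplied = (20.9 − 19.8)/1 = 1.1.
Willingness to pay at Q' = 1.1: 34.5 − 5·1.1 = 29.
ΔQ = 2.45 − 1.1 = 1.35; wedge = 29 − 20.9 = 8.1.
Deadweight loss = ½ × 1.35 × 8.1 = $5.47.

$5.47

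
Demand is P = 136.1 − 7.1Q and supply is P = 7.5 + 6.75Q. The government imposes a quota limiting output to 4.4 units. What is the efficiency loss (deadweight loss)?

165.27

Competitive equilibrium: 136.1 − 7.1Q = 7.5 + 6.75Q → Q* = 9.2852, P* = 70.1751.
At Q = 4.4: demand price = 136.1 − 7.1·4.4 = 104.86; supply price = 7.5 + 6.75·4.4 = 37.2.
ΔQ = 9.2852 − 4.4 = 4.8852; wedge = 104.86 − 37.2 = 67.66.
DWL = ½ × 4.8852 × 67.66 = 165.27.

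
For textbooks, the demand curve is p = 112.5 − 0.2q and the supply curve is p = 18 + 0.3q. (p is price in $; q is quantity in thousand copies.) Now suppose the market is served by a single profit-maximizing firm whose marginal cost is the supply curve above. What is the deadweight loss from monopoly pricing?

$729 thousand

Competitive equilibrium: 112.5 − 0.2q = 18 + 0.3q → q* = 189, p* = 74.7.
Marginal revenue: MR = 112.5 − 0.4q. Set MR = MC: 112.5 − 0.4q = 18 + 0.3q → q_m = 135.
Price p_m = 112.5 − 0.2·135 = 85.5; MC(q_m) = 18 + 0.3·135 = 58.5.
Competitive q* = 189, so Δq = 54; wedge = 85.5 − 58.5 = 27.
The triangle = ½ × 54 × 27 = $729 thousand.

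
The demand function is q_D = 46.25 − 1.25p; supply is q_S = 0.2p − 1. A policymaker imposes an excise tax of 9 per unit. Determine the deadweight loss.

6.98

In inverse form: demand p = 37 − 0.8q, supply p = 5 + 5q.
Competitive equilibrium: 37 − 0.8q = 5 + 5q → q* = 5.5172, p* = 32.5862.
With the tax, the buyer price exceeds the seller price by 9: (37 − 0.8q) − (5 + 5q) = 9 → q' = 3.9655.
Δq = 5.5172 − 3.9655 = 1.5517; the wedge equals the tax, 9.
Deadweight loss = ½ × 1.5517 × 9 = 6.98.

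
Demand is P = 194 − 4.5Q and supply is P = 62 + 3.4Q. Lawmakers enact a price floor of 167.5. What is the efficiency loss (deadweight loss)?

462.43

Competitive equilibrium: 194 − 4.5Q = 62 + 3.4Q → Q* = 16.7089, P* = 118.8101.
At the floor P = 167.5, quantity demanded = (194 − 167.5)/4.5 = 5.8889.
Sellers' marginal cost at Q' = 5.8889: 62 + 3.4·5.8889 = 82.0223.
ΔQ = 16.7089 − 5.8889 = 10.82; wedge = 167.5 − 82.0223 = 85.4777.
Deadweight loss = ½ × 10.82 × 85.4777 = 462.43.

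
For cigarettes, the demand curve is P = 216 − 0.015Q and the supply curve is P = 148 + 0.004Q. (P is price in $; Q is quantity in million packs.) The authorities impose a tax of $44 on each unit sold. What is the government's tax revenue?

Competitive equilibrium: 216 − 0.015Q = 148 + 0.004Q → Q* = 3578.9474, P* = 162.3158.
With the tax, the buyer price exceeds the seller price by 44: (216 − 0.015Q) − (148 + 0.004Q) = 44 → Q' = 1263.1579.
Tax revenue = 44 × 1263.1579 = $55578.95 million.

$55578.95 million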